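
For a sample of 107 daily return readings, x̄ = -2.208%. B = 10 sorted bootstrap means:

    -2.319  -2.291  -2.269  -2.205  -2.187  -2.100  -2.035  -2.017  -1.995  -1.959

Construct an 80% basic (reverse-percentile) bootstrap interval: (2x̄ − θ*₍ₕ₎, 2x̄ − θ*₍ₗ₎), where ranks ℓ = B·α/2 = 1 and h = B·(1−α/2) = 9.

(-2.421, -2.097)

Percentile endpoints at ranks 1 and 9: θ*₍1₎ = -2.319, θ*₍9₎ = -1.995.
Basic interval reflects these around x̄:
  lower = 2 × -2.208 − -1.995 = -2.421
  upper = 2 × -2.208 − -2.319 = -2.097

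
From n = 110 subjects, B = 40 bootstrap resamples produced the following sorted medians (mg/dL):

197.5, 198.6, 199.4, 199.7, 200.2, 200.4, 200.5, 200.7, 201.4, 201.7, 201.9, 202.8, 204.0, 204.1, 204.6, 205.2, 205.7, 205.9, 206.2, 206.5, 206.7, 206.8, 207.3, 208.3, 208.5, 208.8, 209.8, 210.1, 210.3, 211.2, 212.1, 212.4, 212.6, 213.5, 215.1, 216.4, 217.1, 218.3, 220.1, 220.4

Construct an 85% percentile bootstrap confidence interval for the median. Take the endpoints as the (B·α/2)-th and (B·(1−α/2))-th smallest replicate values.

(199.4, 217.1)

α = 0.15; lower rank = 40 × 0.075 = 3; upper rank = 40 × 0.925 = 37.
The 3rd smallest replicate is 199.4; the 37th is 217.1.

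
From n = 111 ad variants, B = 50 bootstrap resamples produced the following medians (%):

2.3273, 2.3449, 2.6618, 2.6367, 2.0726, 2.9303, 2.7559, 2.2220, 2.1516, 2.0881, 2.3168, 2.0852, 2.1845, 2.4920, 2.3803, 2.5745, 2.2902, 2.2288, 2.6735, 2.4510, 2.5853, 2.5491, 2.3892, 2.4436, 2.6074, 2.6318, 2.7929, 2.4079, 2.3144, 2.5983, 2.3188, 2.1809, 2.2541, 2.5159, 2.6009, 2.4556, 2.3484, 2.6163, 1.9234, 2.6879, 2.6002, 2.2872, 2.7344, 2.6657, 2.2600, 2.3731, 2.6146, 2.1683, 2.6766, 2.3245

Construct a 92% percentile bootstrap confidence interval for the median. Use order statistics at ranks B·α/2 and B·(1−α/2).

Sorted replicates: 1.9234, 2.0726, 2.0852, 2.0881, 2.1516, 2.1683, 2.1809, 2.1845, 2.2220, 2.2288, 2.2541, 2.2600, 2.2872, 2.2902, 2.3144, 2.3168, 2.3188, 2.3245, 2.3273, 2.3449, 2.3484, 2.3731, 2.3803, 2.3892, 2.4079, 2.4436, 2.4510, 2.4556, 2.4920, 2.5159, 2.5491, 2.5745, 2.5853, 2.5983, 2.6002, 2.6009, 2.6074, 2.6146, 2.6163, 2.6318, 2.6367, 2.6618, 2.6657, 2.6735, 2.6766, 2.6879, 2.7344, 2.7559, 2.7929, 2.9303
α = 0.08; lower rank = 50 × 0.040 = 2; upper rank = 50 × 0.960 = 48.
The 2nd smallest replicate is 2.0726; the 48th is 2.7559.

(2.0726, 2.7559)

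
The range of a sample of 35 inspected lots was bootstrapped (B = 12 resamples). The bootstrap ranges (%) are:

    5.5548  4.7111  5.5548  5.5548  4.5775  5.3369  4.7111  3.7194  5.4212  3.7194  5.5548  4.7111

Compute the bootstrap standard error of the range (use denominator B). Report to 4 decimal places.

SE* = 0.6562

Bootstrap SE is the standard deviation of the 12 replicate ranges.
Mean of replicates: (5.5548 + 4.7111 + 5.5548 + 5.5548 + 4.5775 + 5.3369 + 4.7111 + 3.7194 + 5.4212 + 3.7194 + 5.5548 + 4.7111) / 12 = 59.12690 / 12 = 4.92724
Sum of squared deviations: (+0.62756)² + (−0.21614)² + (+0.62756)² + (+0.62756)² + (−0.34974)² + (+0.40966)² + (−0.21614)² + (−1.20784)² + (+0.49396)² + (−1.20784)² + (+0.62756)² + (−0.21614)² = 5.16737
Variance = 5.16737 / 12 = 0.43061
SE* = √0.43061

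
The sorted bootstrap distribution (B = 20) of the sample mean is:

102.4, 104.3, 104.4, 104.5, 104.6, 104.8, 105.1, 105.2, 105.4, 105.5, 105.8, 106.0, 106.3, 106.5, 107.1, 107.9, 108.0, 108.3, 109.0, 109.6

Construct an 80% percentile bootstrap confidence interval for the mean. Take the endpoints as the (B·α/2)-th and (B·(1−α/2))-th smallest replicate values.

(104.3, 108.3)

α = 0.20; lower rank = 20 × 0.100 = 2; upper rank = 20 × 0.900 = 18.
The 2nd smallest replicate is 104.3; the 18th is 108.3.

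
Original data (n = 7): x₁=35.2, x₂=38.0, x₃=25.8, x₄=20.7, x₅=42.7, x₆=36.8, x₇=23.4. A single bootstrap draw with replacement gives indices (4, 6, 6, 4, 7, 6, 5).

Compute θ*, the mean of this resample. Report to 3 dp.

θ* = 31.129

Resample values: 20.7, 36.8, 36.8, 20.7, 23.4, 36.8, 42.7.
Mean = (20.7 + 36.8 + 36.8 + 20.7 + 23.4 + 36.8 + 42.7) / 7 = 217.90 / 7 = 31.129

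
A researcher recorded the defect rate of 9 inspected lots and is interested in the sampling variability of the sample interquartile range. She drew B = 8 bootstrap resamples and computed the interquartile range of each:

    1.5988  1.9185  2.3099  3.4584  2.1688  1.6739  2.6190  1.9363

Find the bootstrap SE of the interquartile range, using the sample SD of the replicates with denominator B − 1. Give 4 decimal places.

SE* = 0.6045

Bootstrap SE is the standard deviation of the 8 replicate interquartile ranges.
Mean of replicates: (1.5988 + 1.9185 + 2.3099 + 3.4584 + 2.1688 + 1.6739 + 2.6190 + 1.9363) / 8 = 17.68360 / 8 = 2.21045
Sum of squared deviations: (−0.61165)² + (−0.29195)² + (+0.09945)² + (+1.24795)² + (−0.04165)² + (−0.53655)² + (+0.40855)² + (−0.27415)² = 2.55831
Variance = 2.55831 / 7 = 0.36547
SE* = √0.36547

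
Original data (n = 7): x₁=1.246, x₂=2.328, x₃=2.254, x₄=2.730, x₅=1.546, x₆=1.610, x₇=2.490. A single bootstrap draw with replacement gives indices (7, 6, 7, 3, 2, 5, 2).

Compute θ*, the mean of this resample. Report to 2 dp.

Resample values: 2.490, 1.610, 2.490, 2.254, 2.328, 1.546, 2.328.
Mean = (2.490 + 1.610 + 2.490 + 2.254 + 2.328 + 1.546 + 2.328) / 7 = 15.0460 / 7 = 2.15

θ* = 2.15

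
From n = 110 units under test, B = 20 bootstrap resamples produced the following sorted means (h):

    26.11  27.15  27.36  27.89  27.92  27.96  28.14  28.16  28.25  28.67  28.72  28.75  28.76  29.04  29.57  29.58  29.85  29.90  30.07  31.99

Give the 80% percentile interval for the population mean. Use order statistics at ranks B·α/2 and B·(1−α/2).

α = 0.20; lower rank = 20 × 0.100 = 2; upper rank = 20 × 0.900 = 18.
The 2nd smallest replicate is 27.15; the 18th is 29.90.

(27.15, 29.90)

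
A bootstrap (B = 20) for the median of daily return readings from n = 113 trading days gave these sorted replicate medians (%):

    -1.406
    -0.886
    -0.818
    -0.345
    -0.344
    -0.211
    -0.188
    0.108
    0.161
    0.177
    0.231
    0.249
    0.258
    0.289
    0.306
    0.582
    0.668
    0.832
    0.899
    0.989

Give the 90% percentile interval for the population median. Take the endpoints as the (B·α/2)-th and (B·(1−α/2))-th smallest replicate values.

α = 0.10; lower rank = 20 × 0.050 = 1; upper rank = 20 × 0.950 = 19.
The 1st smallest replicate is -1.406; the 19th is 0.899.

(-1.406, 0.899)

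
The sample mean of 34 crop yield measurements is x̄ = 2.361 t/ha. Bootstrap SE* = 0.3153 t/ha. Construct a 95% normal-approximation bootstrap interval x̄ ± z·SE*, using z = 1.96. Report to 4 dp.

Margin = 1.96 × 0.3153 = 0.61799
Interval: 2.361 ± 0.61799

(1.7430, 2.9790)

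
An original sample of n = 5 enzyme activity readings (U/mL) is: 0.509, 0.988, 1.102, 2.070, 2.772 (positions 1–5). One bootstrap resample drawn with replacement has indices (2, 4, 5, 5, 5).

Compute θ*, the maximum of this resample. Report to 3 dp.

θ* = 2.772

Resample values: 0.988, 2.070, 2.772, 2.772, 2.772.
Maximum = 2.772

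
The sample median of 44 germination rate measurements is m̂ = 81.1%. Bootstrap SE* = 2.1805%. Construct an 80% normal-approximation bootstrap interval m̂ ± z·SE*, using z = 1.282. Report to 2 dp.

Margin = 1.282 × 2.1805 = 2.795
Interval: 81.1 ± 2.795

(78.30, 83.90)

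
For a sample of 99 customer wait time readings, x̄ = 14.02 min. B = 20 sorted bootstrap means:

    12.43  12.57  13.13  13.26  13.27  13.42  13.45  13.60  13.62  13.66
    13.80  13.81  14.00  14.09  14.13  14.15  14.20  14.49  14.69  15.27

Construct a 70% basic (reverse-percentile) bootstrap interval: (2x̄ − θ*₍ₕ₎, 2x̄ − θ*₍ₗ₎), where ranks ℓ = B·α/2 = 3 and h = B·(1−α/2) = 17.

(13.84, 14.91)

Percentile endpoints at ranks 3 and 17: θ*₍3₎ = 13.13, θ*₍17₎ = 14.20.
Basic interval reflects these around x̄:
  lower = 2 × 14.02 − 14.20 = 13.84
  upper = 2 × 14.02 − 13.13 = 14.91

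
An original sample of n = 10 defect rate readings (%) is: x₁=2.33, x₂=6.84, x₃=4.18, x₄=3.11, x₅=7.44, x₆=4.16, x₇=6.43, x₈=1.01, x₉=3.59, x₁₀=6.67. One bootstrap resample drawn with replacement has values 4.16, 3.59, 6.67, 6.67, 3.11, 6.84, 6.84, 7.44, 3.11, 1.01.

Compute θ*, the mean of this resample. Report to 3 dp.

Mean = (4.16 + 3.59 + 6.67 + 6.67 + 3.11 + 6.84 + 6.84 + 7.44 + 3.11 + 1.01) / 10 = 49.440 / 10 = 4.944

θ* = 4.944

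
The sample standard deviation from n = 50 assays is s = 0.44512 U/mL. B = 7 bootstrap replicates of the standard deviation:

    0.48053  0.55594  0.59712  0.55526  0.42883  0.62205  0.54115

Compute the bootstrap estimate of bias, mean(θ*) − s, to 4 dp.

bias = +0.0950

mean(θ*) = (0.48053 + 0.55594 + 0.59712 + 0.55526 + 0.42883 + 0.62205 + 0.54115) / 7 = 0.54013
bias = 0.54013 − 0.44512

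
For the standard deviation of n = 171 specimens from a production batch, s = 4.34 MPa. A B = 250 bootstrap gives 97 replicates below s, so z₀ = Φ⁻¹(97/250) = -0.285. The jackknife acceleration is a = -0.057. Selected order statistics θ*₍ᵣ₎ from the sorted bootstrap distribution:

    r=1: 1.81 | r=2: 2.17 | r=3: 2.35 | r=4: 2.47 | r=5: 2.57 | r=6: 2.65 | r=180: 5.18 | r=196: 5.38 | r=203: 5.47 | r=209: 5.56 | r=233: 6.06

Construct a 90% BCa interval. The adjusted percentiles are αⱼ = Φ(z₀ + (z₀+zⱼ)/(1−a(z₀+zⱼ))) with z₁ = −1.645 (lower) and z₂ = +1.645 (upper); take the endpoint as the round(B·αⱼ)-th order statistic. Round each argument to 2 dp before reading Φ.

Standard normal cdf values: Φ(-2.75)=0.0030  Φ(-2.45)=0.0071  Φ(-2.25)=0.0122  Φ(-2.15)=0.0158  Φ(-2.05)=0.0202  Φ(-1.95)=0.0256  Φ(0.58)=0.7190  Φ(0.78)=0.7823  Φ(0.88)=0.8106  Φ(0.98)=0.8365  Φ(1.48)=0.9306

(2.17, 5.56)

Lower: z₀ + z₁ = -0.285 + (-1.645) = -1.930; 1 − a(z₀+z₁) = 1 − (-0.057)(-1.930) = 0.8900; argument = -0.285 + (-1.930)/0.8900 = -2.4536 → -2.45.
α₁ = Φ(-2.45) = 0.0071; rank = round(250 × 0.0071) = 2; θ*₍2₎ = 2.17.
Upper: z₀ + z₂ = 1.360; 1 − a(z₀+z₂) = 1.0775; argument = 0.9772 → 0.98; α₂ = 0.8365; rank = 209; θ*₍209₎ = 5.56.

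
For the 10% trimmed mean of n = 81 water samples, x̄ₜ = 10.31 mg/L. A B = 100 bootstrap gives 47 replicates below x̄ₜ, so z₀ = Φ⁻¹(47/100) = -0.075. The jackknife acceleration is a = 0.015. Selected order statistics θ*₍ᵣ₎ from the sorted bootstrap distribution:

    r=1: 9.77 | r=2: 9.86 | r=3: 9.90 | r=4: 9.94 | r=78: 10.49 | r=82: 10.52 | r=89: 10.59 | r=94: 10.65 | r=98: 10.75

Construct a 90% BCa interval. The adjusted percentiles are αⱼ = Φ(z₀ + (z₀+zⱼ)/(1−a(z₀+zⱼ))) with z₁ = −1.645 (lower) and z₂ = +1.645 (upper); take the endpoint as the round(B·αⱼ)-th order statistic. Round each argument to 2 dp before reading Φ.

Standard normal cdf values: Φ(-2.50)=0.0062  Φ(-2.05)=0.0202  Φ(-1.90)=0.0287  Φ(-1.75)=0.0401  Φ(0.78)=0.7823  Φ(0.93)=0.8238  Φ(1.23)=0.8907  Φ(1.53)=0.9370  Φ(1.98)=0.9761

Lower: z₀ + z₁ = -0.075 + (-1.645) = -1.720; 1 − a(z₀+z₁) = 1 − (0.015)(-1.720) = 1.0258; argument = -0.075 + (-1.720)/1.0258 = -1.7517 → -1.75.
α₁ = Φ(-1.75) = 0.0401; rank = round(100 × 0.0401) = 4; θ*₍4₎ = 9.94.
Upper: z₀ + z₂ = 1.570; 1 − a(z₀+z₂) = 0.9765; argument = 1.5329 → 1.53; α₂ = 0.9370; rank = 94; θ*₍94₎ = 10.65.

(9.94, 10.65)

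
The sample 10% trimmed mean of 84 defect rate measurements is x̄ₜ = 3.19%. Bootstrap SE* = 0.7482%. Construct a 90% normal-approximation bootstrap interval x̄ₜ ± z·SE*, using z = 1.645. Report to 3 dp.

(1.959, 4.421)

Margin = 1.645 × 0.7482 = 1.2308
Interval: 3.19 ± 1.2308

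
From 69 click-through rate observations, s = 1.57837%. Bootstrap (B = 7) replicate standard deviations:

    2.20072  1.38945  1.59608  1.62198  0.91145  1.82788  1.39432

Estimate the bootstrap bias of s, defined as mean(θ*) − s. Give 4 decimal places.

bias = −0.0152

mean(θ*) = (2.20072 + 1.38945 + 1.59608 + 1.62198 + 0.91145 + 1.82788 + 1.39432) / 7 = 1.56313
bias = 1.56313 − 1.57837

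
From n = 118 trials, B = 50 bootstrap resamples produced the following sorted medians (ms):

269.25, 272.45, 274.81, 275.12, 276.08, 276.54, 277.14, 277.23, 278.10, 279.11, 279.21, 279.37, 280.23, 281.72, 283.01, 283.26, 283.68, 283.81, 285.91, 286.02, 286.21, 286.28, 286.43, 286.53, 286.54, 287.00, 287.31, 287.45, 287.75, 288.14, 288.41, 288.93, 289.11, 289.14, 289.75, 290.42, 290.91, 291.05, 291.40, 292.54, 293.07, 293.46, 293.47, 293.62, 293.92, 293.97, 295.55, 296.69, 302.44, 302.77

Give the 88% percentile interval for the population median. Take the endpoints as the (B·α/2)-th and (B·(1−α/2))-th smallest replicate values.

(274.81, 295.55)

α = 0.12; lower rank = 50 × 0.060 = 3; upper rank = 50 × 0.940 = 47.
The 3rd smallest replicate is 274.81; the 47th is 295.55.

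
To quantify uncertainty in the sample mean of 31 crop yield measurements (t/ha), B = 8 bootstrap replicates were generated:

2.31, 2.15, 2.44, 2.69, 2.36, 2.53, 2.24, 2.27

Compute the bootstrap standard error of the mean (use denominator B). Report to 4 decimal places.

Bootstrap SE is the standard deviation of the 8 replicate means.
Mean of replicates: (2.31 + 2.15 + 2.44 + 2.69 + 2.36 + 2.53 + 2.24 + 2.27) / 8 = 18.99000 / 8 = 2.37375
Sum of squared deviations: (−0.06375)² + (−0.22375)² + (+0.06625)² + (+0.31625)² + (−0.01375)² + (+0.15625)² + (−0.13375)² + (−0.10375)² = 0.21179
Variance = 0.21179 / 8 = 0.02647
SE* = √0.02647

SE* = 0.1627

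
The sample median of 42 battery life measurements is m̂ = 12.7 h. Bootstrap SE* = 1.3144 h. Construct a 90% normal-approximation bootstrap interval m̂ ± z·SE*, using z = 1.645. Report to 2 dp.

(10.54, 14.86)

Margin = 1.645 × 1.3144 = 2.162
Interval: 12.7 ± 2.162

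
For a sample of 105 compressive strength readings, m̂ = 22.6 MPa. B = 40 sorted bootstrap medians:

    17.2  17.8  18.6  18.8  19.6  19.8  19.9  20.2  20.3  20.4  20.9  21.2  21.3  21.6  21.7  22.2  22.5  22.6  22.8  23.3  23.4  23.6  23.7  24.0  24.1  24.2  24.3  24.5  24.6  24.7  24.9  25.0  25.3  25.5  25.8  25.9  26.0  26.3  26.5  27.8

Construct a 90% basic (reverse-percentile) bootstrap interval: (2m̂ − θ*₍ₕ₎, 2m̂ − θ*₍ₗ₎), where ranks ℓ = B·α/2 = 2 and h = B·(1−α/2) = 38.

(18.9, 27.4)

Percentile endpoints at ranks 2 and 38: θ*₍2₎ = 17.8, θ*₍38₎ = 26.3.
Basic interval reflects these around m̂:
  lower = 2 × 22.6 − 26.3 = 18.9
  upper = 2 × 22.6 − 17.8 = 27.4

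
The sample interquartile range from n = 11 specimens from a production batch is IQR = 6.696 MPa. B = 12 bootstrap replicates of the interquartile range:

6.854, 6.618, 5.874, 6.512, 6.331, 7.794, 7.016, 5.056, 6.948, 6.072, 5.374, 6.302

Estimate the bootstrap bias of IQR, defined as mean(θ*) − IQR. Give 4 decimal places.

mean(θ*) = (6.854 + 6.618 + 5.874 + 6.512 + 6.331 + 7.794 + 7.016 + 5.056 + 6.948 + 6.072 + 5.374 + 6.302) / 12 = 6.39592
bias = 6.39592 − 6.696

bias = −0.3001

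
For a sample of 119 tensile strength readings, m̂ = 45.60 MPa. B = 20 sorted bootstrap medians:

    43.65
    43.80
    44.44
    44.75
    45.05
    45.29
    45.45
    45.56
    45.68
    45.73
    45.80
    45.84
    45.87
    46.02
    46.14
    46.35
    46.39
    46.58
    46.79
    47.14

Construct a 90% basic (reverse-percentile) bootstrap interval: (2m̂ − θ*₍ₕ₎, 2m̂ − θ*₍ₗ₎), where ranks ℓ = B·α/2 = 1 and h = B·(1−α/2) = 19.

(44.41, 47.55)

Percentile endpoints at ranks 1 and 19: θ*₍1₎ = 43.65, θ*₍19₎ = 46.79.
Basic interval reflects these around m̂:
  lower = 2 × 45.60 − 46.79 = 44.41
  upper = 2 × 45.60 − 43.65 = 47.55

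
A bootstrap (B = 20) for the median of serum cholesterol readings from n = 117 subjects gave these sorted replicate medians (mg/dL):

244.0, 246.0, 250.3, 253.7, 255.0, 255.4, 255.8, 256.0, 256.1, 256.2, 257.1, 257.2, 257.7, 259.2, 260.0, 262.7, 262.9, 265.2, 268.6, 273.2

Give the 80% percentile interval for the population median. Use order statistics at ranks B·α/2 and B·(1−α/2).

(246.0, 265.2)

α = 0.20; lower rank = 20 × 0.100 = 2; upper rank = 20 × 0.900 = 18.
The 2nd smallest replicate is 246.0; the 18th is 265.2.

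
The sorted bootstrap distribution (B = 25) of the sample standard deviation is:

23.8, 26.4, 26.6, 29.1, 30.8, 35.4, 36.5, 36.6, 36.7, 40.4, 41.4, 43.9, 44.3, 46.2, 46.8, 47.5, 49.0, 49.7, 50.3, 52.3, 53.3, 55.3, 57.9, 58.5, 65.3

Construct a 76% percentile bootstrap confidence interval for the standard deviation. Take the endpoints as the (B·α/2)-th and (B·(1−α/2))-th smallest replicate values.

(26.6, 55.3)

α = 0.24; lower rank = 25 × 0.120 = 3; upper rank = 25 × 0.880 = 22.
The 3rd smallest replicate is 26.6; the 22nd is 55.3.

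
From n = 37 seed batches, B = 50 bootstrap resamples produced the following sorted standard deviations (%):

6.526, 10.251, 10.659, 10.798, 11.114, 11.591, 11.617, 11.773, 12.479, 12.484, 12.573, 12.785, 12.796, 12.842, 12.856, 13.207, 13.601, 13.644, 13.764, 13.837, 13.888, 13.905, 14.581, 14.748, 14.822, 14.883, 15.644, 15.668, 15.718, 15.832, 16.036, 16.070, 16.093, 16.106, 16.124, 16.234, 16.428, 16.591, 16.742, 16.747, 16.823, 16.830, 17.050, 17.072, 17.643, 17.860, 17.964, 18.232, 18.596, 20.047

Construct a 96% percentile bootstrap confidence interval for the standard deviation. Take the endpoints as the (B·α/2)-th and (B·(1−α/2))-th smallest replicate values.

(6.526, 18.596)

α = 0.04; lower rank = 50 × 0.020 = 1; upper rank = 50 × 0.980 = 49.
The 1st smallest replicate is 6.526; the 49th is 18.596.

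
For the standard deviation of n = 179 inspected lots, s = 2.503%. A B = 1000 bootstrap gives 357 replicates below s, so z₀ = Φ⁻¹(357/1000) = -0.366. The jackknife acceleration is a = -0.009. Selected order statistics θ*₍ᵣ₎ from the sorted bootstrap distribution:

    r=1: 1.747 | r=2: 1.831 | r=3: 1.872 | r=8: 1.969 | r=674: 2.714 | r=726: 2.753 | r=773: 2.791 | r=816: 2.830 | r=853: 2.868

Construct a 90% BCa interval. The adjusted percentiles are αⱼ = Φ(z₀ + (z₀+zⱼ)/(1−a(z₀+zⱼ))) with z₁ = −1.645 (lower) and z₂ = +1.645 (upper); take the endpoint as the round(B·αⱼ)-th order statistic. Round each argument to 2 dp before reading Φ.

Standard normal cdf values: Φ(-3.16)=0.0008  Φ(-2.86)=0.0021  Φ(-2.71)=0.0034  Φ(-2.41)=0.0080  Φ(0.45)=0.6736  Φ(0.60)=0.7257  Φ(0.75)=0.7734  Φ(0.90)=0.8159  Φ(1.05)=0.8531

(1.969, 2.830)

Lower: z₀ + z₁ = -0.366 + (-1.645) = -2.011; 1 − a(z₀+z₁) = 1 − (-0.009)(-2.011) = 0.9819; argument = -0.366 + (-2.011)/0.9819 = -2.4141 → -2.41.
α₁ = Φ(-2.41) = 0.0080; rank = round(1000 × 0.0080) = 8; θ*₍8₎ = 1.969.
Upper: z₀ + z₂ = 1.279; 1 − a(z₀+z₂) = 1.0115; argument = 0.8984 → 0.90; α₂ = 0.8159; rank = 816; θ*₍816₎ = 2.830.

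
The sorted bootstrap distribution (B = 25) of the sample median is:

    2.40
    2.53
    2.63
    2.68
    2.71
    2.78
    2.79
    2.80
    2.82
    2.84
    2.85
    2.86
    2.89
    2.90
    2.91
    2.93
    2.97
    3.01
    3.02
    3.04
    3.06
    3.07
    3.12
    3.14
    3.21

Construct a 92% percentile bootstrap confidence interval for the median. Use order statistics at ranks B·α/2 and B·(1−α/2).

α = 0.08; lower rank = 25 × 0.040 = 1; upper rank = 25 × 0.960 = 24.
The 1st smallest replicate is 2.40; the 24th is 3.14.

(2.40, 3.14)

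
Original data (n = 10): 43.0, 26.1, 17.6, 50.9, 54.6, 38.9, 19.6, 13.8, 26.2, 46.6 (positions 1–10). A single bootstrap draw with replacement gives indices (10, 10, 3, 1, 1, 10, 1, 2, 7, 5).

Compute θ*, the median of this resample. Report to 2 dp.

Resample values: 46.6, 46.6, 17.6, 43.0, 43.0, 46.6, 43.0, 26.1, 19.6, 54.6.
Sorted: 17.6, 19.6, 26.1, 43.0, 43.0, 43.0, 46.6, 46.6, 46.6, 54.6
Median = average of the two middle values = 43.00

θ* = 43.00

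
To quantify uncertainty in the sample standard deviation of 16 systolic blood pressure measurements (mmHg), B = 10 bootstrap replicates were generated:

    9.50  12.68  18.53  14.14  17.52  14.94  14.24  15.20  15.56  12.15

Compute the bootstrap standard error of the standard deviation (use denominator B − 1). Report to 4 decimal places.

Bootstrap SE is the standard deviation of the 10 replicate standard deviations.
Mean of replicates: (9.50 + 12.68 + 18.53 + 14.14 + 17.52 + 14.94 + 14.24 + 15.20 + 15.56 + 12.15) / 10 = 144.46000 / 10 = 14.44600
Sum of squared deviations: (−4.94600)² + (−1.76600)² + (+4.08400)² + (−0.30600)² + (+3.07400)² + (+0.49400)² + (−0.20600)² + (+0.75400)² + (+1.11400)² + (−2.29600)² = 61.17144
Variance = 61.17144 / 9 = 6.79683
SE* = √6.79683

SE* = 2.6071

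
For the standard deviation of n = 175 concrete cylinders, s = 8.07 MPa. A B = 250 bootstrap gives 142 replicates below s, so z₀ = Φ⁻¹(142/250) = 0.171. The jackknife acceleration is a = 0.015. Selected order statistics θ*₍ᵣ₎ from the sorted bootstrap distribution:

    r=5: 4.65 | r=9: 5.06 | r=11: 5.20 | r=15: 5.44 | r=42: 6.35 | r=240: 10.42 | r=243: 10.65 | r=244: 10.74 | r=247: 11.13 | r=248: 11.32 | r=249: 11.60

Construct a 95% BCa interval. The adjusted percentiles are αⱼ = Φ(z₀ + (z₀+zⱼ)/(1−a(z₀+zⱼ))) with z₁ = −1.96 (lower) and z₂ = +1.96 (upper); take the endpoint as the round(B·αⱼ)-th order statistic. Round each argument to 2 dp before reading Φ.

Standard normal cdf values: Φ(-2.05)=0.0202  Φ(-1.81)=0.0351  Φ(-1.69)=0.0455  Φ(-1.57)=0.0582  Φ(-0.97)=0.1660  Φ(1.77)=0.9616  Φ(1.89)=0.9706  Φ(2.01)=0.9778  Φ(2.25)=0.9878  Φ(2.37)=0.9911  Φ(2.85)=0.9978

(5.44, 11.32)

Lower: z₀ + z₁ = 0.171 + (-1.960) = -1.789; 1 − a(z₀+z₁) = 1 − (0.015)(-1.789) = 1.0268; argument = 0.171 + (-1.789)/1.0268 = -1.5712 → -1.57.
α₁ = Φ(-1.57) = 0.0582; rank = round(250 × 0.0582) = 15; θ*₍15₎ = 5.44.
Upper: z₀ + z₂ = 2.131; 1 − a(z₀+z₂) = 0.9680; argument = 2.3724 → 2.37; α₂ = 0.9911; rank = 248; θ*₍248₎ = 11.32.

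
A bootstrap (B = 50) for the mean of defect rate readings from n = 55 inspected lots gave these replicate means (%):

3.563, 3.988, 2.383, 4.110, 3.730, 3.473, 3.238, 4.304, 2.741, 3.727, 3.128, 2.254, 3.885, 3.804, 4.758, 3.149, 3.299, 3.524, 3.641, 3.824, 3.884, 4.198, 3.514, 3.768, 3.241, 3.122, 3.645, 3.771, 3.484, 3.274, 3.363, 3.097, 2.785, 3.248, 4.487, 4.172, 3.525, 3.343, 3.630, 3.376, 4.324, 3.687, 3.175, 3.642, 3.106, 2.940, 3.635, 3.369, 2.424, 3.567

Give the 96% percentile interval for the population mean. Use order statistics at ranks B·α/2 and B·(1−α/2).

(2.254, 4.487)

Sorted replicates: 2.254, 2.383, 2.424, 2.741, 2.785, 2.940, 3.097, 3.106, 3.122, 3.128, 3.149, 3.175, 3.238, 3.241, 3.248, 3.274, 3.299, 3.343, 3.363, 3.369, 3.376, 3.473, 3.484, 3.514, 3.524, 3.525, 3.563, 3.567, 3.630, 3.635, 3.641, 3.642, 3.645, 3.687, 3.727, 3.730, 3.768, 3.771, 3.804, 3.824, 3.884, 3.885, 3.988, 4.110, 4.172, 4.198, 4.304, 4.324, 4.487, 4.758
α = 0.04; lower rank = 50 × 0.020 = 1; upper rank = 50 × 0.980 = 49.
The 1st smallest replicate is 2.254; the 49th is 4.487.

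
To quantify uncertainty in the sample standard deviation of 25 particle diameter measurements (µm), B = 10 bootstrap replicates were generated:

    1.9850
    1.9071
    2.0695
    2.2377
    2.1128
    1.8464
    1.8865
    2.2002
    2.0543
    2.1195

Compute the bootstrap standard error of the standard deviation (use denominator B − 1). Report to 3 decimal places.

Bootstrap SE is the standard deviation of the 10 replicate standard deviations.
Mean of replicates: (1.9850 + 1.9071 + 2.0695 + 2.2377 + 2.1128 + 1.8464 + 1.8865 + 2.2002 + 2.0543 + 2.1195) / 10 = 20.41900 / 10 = 2.04190
Sum of squared deviations: (−0.05690)² + (−0.13480)² + (+0.02760)² + (+0.19580)² + (+0.07090)² + (−0.19550)² + (−0.15540)² + (+0.15830)² + (+0.01240)² + (+0.07760)² = 0.15914
Variance = 0.15914 / 9 = 0.01768
SE* = √0.01768

SE* = 0.133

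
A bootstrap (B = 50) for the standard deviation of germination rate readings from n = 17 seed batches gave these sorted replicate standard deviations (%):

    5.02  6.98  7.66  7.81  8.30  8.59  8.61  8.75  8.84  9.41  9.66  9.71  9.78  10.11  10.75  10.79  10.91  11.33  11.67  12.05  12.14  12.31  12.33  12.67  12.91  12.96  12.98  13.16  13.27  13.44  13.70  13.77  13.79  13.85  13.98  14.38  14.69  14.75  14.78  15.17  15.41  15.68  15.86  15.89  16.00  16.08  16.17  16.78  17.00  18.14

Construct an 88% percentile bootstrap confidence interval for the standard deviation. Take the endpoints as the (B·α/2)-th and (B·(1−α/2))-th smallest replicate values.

α = 0.12; lower rank = 50 × 0.060 = 3; upper rank = 50 × 0.940 = 47.
The 3rd smallest replicate is 7.66; the 47th is 16.17.

(7.66, 16.17)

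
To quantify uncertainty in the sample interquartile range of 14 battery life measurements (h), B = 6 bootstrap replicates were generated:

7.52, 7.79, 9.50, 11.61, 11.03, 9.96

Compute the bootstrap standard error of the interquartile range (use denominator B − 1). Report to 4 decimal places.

Bootstrap SE is the standard deviation of the 6 replicate interquartile ranges.
Mean of replicates: (7.52 + 7.79 + 9.50 + 11.61 + 11.03 + 9.96) / 6 = 57.41000 / 6 = 9.56833
Sum of squared deviations: (−2.04833)² + (−1.77833)² + (−0.06833)² + (+2.04167)² + (+1.46167)² + (+0.39167)² = 13.82108
Variance = 13.82108 / 5 = 2.76422
SE* = √2.76422

SE* = 1.6626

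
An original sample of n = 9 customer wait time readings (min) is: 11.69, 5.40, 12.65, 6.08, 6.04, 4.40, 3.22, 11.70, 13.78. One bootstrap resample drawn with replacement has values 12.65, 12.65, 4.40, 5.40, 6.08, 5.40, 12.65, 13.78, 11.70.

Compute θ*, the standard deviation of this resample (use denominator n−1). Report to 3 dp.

Mean = 9.4122; sum of squared deviations = 124.1830
s² = 124.1830 / 8 = 15.5229
s = √15.5229 = 3.940

θ* = 3.940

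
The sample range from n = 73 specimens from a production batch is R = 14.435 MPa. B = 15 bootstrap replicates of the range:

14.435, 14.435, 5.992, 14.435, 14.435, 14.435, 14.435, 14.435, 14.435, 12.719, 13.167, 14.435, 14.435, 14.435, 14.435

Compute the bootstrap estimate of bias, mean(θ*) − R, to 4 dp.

mean(θ*) = (14.435 + 14.435 + 5.992 + 14.435 + 14.435 + 14.435 + 14.435 + 14.435 + 14.435 + 12.719 + 13.167 + 14.435 + 14.435 + 14.435 + 14.435) / 15 = 13.67320
bias = 13.67320 − 14.435

bias = −0.7618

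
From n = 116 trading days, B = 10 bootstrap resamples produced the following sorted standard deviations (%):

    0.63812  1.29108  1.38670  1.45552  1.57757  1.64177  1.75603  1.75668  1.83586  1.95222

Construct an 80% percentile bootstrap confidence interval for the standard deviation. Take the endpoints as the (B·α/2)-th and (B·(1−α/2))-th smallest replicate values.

(0.63812, 1.83586)

α = 0.20; lower rank = 10 × 0.100 = 1; upper rank = 10 × 0.900 = 9.
The 1st smallest replicate is 0.63812; the 9th is 1.83586.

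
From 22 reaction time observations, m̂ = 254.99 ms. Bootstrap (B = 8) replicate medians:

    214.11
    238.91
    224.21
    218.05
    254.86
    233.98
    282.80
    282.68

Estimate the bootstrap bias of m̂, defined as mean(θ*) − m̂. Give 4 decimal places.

bias = −11.2900

mean(θ*) = (214.11 + 238.91 + 224.21 + 218.05 + 254.86 + 233.98 + 282.80 + 282.68) / 8 = 243.70000
bias = 243.70000 − 254.99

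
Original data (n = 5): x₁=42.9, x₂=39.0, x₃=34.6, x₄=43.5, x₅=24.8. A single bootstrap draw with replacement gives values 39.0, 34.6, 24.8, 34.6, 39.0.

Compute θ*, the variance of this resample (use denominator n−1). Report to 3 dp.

θ* = 33.640

Mean = 34.4000; sum of squared deviations = 134.5600
s² = 134.5600 / 4 = 33.6400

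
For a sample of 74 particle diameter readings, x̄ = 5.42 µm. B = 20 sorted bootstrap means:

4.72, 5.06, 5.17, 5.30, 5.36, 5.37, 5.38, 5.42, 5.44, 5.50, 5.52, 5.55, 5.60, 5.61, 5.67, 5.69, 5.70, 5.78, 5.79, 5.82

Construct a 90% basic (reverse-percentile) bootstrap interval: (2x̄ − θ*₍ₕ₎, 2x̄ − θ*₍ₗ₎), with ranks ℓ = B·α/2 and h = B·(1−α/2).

(5.05, 6.12)

Percentile endpoints at ranks 1 and 19: θ*₍1₎ = 4.72, θ*₍19₎ = 5.79.
Basic interval reflects these around x̄:
  lower = 2 × 5.42 − 5.79 = 5.05
  upper = 2 × 5.42 − 4.72 = 6.12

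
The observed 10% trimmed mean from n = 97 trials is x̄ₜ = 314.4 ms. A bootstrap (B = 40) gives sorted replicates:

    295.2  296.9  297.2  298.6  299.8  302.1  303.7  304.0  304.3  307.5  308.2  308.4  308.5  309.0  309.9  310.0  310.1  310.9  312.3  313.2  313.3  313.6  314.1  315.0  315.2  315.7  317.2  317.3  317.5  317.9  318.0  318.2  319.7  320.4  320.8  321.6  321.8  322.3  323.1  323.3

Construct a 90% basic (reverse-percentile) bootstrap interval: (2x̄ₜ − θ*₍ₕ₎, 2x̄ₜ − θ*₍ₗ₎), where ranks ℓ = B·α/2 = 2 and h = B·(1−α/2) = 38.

(306.5, 331.9)

Percentile endpoints at ranks 2 and 38: θ*₍2₎ = 296.9, θ*₍38₎ = 322.3.
Basic interval reflects these around x̄ₜ:
  lower = 2 × 314.4 − 322.3 = 306.5
  upper = 2 × 314.4 − 296.9 = 331.9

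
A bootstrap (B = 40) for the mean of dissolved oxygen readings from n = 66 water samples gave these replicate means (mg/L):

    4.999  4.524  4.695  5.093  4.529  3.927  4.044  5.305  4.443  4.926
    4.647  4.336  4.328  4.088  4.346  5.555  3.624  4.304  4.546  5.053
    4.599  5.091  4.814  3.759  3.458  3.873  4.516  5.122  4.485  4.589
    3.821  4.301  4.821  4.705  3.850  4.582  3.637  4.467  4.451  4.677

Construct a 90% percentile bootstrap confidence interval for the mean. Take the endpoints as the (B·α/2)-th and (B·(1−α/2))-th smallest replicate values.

(3.624, 5.122)

Sorted replicates: 3.458, 3.624, 3.637, 3.759, 3.821, 3.850, 3.873, 3.927, 4.044, 4.088, 4.301, 4.304, 4.328, 4.336, 4.346, 4.443, 4.451, 4.467, 4.485, 4.516, 4.524, 4.529, 4.546, 4.582, 4.589, 4.599, 4.647, 4.677, 4.695, 4.705, 4.814, 4.821, 4.926, 4.999, 5.053, 5.091, 5.093, 5.122, 5.305, 5.555
α = 0.10; lower rank = 40 × 0.050 = 2; upper rank = 40 × 0.950 = 38.
The 2nd smallest replicate is 3.624; the 38th is 5.122.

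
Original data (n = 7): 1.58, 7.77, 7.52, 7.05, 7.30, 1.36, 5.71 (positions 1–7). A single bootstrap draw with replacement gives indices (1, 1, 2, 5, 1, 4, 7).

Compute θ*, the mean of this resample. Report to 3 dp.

θ* = 4.653

Resample values: 1.58, 1.58, 7.77, 7.30, 1.58, 7.05, 5.71.
Mean = (1.58 + 1.58 + 7.77 + 7.30 + 1.58 + 7.05 + 5.71) / 7 = 32.570 / 7 = 4.653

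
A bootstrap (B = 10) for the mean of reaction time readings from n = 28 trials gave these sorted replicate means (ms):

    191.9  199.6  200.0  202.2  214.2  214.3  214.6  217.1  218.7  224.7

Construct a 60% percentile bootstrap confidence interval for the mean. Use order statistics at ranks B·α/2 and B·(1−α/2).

(199.6, 217.1)

α = 0.40; lower rank = 10 × 0.200 = 2; upper rank = 10 × 0.800 = 8.
The 2nd smallest replicate is 199.6; the 8th is 217.1.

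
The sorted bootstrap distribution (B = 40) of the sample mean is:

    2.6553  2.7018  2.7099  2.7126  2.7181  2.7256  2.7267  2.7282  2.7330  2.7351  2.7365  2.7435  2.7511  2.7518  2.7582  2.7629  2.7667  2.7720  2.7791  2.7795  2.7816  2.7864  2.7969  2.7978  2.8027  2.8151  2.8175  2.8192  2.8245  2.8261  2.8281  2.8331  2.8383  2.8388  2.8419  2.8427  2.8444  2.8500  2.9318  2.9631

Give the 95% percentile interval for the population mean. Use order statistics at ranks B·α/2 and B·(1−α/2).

(2.6553, 2.9318)

α = 0.05; lower rank = 40 × 0.025 = 1; upper rank = 40 × 0.975 = 39.
The 1st smallest replicate is 2.6553; the 39th is 2.9318.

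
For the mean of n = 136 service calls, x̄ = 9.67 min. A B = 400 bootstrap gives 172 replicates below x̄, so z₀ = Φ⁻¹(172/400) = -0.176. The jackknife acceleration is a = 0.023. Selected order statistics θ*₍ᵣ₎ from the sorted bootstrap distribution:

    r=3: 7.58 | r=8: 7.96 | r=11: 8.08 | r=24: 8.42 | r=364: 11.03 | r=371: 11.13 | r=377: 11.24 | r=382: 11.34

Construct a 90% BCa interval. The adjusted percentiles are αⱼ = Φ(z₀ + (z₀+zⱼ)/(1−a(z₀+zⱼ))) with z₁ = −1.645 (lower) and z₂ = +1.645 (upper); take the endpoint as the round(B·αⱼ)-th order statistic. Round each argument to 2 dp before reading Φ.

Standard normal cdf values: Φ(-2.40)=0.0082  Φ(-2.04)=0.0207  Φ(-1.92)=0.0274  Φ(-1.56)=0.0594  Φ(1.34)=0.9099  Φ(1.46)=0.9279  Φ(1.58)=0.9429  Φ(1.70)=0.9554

Lower: z₀ + z₁ = -0.176 + (-1.645) = -1.821; 1 − a(z₀+z₁) = 1 − (0.023)(-1.821) = 1.0419; argument = -0.176 + (-1.821)/1.0419 = -1.9238 → -1.92.
α₁ = Φ(-1.92) = 0.0274; rank = round(400 × 0.0274) = 11; θ*₍11₎ = 8.08.
Upper: z₀ + z₂ = 1.469; 1 − a(z₀+z₂) = 0.9662; argument = 1.3444 → 1.34; α₂ = 0.9099; rank = 364; θ*₍364₎ = 11.03.

(8.08, 11.03)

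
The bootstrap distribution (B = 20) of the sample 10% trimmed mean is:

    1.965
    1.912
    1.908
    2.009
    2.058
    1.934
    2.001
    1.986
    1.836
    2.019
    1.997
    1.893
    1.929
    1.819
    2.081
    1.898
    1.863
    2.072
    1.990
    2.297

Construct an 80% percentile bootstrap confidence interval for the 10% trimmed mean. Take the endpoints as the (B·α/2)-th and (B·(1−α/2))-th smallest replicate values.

(1.836, 2.072)

Sorted replicates: 1.819, 1.836, 1.863, 1.893, 1.898, 1.908, 1.912, 1.929, 1.934, 1.965, 1.986, 1.990, 1.997, 2.001, 2.009, 2.019, 2.058, 2.072, 2.081, 2.297
α = 0.20; lower rank = 20 × 0.100 = 2; upper rank = 20 × 0.900 = 18.
The 2nd smallest replicate is 1.836; the 18th is 2.072.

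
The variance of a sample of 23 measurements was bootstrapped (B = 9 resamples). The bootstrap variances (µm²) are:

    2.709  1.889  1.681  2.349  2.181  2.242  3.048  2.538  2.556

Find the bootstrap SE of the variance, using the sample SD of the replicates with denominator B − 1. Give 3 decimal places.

Bootstrap SE is the standard deviation of the 9 replicate variances.
Mean of replicates: (2.709 + 1.889 + 1.681 + 2.349 + 2.181 + 2.242 + 3.048 + 2.538 + 2.556) / 9 = 21.1930 / 9 = 2.3548
Sum of squared deviations: (+0.3542)² + (−0.4658)² + (−0.6738)² + (−0.0058)² + (−0.1738)² + (−0.1128)² + (+0.6932)² + (+0.1832)² + (+0.2012)² = 1.3940
Variance = 1.3940 / 8 = 0.1742
SE* = √0.1742

SE* = 0.417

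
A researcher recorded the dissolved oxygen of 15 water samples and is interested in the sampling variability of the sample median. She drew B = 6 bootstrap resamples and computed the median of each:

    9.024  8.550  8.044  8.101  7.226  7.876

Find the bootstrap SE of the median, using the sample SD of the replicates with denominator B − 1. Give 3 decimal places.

SE* = 0.611

Bootstrap SE is the standard deviation of the 6 replicate medians.
Mean of replicates: (9.024 + 8.550 + 8.044 + 8.101 + 7.226 + 7.876) / 6 = 48.8210 / 6 = 8.1368
Sum of squared deviations: (+0.8872)² + (+0.4132)² + (−0.0928)² + (−0.0358)² + (−0.9108)² + (−0.2608)² = 1.8653
Variance = 1.8653 / 5 = 0.3731
SE* = √0.3731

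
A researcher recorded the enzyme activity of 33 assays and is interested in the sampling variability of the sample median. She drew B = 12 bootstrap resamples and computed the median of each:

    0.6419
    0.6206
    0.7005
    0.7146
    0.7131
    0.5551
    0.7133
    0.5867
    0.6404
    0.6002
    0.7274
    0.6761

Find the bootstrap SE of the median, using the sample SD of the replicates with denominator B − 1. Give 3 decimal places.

Bootstrap SE is the standard deviation of the 12 replicate medians.
Mean of replicates: (0.6419 + 0.6206 + 0.7005 + 0.7146 + 0.7131 + 0.5551 + 0.7133 + 0.5867 + 0.6404 + 0.6002 + 0.7274 + 0.6761) / 12 = 7.88990 / 12 = 0.65749
Sum of squared deviations: (−0.01559)² + (−0.03689)² + (+0.04301)² + (+0.05711)² + (+0.05561)² + (−0.10239)² + (+0.05581)² + (−0.07079)² + (−0.01709)² + (−0.05729)² + (+0.06991)² + (+0.01861)² = 0.03723
Variance = 0.03723 / 11 = 0.00338
SE* = √0.00338

SE* = 0.058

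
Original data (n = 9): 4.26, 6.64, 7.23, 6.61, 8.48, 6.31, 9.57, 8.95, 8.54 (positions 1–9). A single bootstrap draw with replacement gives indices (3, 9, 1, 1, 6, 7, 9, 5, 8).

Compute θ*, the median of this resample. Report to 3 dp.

θ* = 8.480

Resample values: 7.23, 8.54, 4.26, 4.26, 6.31, 9.57, 8.54, 8.48, 8.95.
Sorted: 4.26, 4.26, 6.31, 7.23, 8.48, 8.54, 8.54, 8.95, 9.57
Median = middle value = 8.480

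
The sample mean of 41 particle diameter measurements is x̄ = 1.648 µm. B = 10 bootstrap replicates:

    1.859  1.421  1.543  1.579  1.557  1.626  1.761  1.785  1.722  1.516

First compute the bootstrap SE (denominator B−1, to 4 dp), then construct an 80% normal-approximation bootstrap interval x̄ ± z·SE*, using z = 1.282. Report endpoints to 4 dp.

(1.4698, 1.8262)

Mean of replicates = 1.6369; sum of squared deviations = 0.1738; SE* = √(0.1738/9) = 0.1390
Margin = 1.282 × 0.1390 = 0.17820
Interval: 1.648 ± 0.17820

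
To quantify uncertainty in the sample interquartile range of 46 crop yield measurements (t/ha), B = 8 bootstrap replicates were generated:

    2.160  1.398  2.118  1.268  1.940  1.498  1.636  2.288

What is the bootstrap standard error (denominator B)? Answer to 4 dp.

Bootstrap SE is the standard deviation of the 8 replicate interquartile ranges.
Mean of replicates: (2.160 + 1.398 + 2.118 + 1.268 + 1.940 + 1.498 + 1.636 + 2.288) / 8 = 14.30600 / 8 = 1.78825
Sum of squared deviations: (+0.37175)² + (−0.39025)² + (+0.32975)² + (−0.52025)² + (+0.15175)² + (−0.29025)² + (−0.15225)² + (+0.49975)² = 1.05009
Variance = 1.05009 / 8 = 0.13126
SE* = √0.13126

SE* = 0.3623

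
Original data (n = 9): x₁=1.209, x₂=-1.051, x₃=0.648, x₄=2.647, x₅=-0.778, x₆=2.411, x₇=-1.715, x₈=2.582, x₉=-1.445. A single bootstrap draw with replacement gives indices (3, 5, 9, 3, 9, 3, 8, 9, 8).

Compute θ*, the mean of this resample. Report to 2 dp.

θ* = 0.22

Resample values: 0.648, -0.778, -1.445, 0.648, -1.445, 0.648, 2.582, -1.445, 2.582.
Mean = (0.648 + (-0.778) + (-1.445) + 0.648 + (-1.445) + 0.648 + 2.582 + (-1.445) + 2.582) / 9 = 1.9950 / 9 = 0.22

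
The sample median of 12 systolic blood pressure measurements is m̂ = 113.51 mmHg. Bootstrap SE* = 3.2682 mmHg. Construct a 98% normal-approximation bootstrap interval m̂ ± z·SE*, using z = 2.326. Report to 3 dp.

(105.908, 121.112)

Margin = 2.326 × 3.2682 = 7.6018
Interval: 113.51 ± 7.6018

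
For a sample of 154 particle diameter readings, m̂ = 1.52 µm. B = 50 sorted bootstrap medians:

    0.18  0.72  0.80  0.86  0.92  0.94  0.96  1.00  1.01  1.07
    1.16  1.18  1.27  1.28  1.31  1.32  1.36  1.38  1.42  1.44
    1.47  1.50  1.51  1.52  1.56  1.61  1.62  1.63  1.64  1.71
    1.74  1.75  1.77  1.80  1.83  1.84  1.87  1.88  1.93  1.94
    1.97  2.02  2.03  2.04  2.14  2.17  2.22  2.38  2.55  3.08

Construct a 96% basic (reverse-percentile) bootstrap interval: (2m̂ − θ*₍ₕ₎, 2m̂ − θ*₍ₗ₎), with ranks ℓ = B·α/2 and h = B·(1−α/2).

(0.49, 2.86)

Percentile endpoints at ranks 1 and 49: θ*₍1₎ = 0.18, θ*₍49₎ = 2.55.
Basic interval reflects these around m̂:
  lower = 2 × 1.52 − 2.55 = 0.49
  upper = 2 × 1.52 − 0.18 = 2.86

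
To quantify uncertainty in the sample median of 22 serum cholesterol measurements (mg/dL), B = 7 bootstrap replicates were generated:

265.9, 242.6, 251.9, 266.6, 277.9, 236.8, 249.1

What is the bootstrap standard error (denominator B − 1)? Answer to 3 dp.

Bootstrap SE is the standard deviation of the 7 replicate medians.
Mean of replicates: (265.9 + 242.6 + 251.9 + 266.6 + 277.9 + 236.8 + 249.1) / 7 = 1790.8000 / 7 = 255.8286
Sum of squared deviations: (+10.0714)² + (−13.2286)² + (−3.9286)² + (+10.7714)² + (+22.0714)² + (−19.0286)² + (−6.7286)² = 1302.3943
Variance = 1302.3943 / 6 = 217.0657
SE* = √217.0657

SE* = 14.733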